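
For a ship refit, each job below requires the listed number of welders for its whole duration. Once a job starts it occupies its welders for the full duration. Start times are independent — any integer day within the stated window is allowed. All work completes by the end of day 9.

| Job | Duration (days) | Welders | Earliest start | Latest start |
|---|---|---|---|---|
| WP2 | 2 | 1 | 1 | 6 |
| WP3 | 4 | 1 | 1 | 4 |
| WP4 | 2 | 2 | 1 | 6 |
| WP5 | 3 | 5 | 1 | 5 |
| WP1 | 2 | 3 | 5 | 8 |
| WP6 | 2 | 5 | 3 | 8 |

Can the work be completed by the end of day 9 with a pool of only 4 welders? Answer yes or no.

no

Total welder-days = 41; over 9 days the average is 41/9 > 4, so some day must exceed 4.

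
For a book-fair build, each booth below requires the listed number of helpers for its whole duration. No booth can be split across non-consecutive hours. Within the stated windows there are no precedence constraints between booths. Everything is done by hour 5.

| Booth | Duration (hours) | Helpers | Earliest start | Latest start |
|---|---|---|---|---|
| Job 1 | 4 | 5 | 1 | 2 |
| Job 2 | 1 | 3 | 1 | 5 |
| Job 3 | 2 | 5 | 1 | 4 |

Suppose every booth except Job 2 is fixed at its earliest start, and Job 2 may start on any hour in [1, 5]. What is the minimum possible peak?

Job 2@1: h1:13  h2:10  h3:5  h4:5  h5:0 → peak 13
Job 2@2: h1:10  h2:13  h3:5  h4:5  h5:0 → peak 13
Job 2@3: h1:10  h2:10  h3:8  h4:5  h5:0 → peak 10
Job 2@4: h1:10  h2:10  h3:5  h4:8  h5:0 → peak 10
Job 2@5: h1:10  h2:10  h3:5  h4:5  h5:3 → peak 10
Best is Job 2@3, peak 10.

10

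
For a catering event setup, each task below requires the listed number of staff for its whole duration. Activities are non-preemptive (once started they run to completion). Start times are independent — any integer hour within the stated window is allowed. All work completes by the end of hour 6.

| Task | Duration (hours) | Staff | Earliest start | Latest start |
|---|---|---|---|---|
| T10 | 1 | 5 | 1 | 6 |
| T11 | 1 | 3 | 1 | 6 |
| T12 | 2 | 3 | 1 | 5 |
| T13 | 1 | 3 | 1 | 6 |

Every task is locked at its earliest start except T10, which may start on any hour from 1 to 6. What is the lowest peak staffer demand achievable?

9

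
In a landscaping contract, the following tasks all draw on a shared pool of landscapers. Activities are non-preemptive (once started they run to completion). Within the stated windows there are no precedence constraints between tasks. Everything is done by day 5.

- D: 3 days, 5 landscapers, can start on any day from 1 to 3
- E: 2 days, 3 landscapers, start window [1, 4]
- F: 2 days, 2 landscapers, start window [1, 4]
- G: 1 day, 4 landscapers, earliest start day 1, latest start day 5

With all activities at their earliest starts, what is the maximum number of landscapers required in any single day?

Early-start schedule: D@1, E@1, F@1, G@1.
Load per day: day 1: 14, day 2: 10, day 3: 5, day 4: 0, day 5: 0.
Peak is 14.

14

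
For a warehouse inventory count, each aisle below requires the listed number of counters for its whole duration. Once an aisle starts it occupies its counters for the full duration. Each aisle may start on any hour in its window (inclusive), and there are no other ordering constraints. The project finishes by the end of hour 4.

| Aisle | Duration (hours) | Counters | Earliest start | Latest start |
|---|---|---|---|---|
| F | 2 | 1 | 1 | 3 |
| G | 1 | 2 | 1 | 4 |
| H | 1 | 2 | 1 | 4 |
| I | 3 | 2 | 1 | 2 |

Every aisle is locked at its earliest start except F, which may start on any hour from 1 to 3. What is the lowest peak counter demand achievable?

6

F@1: h1:7  h2:3  h3:2  h4:0 → peak 7
F@2: h1:6  h2:3  h3:3  h4:0 → peak 6
F@3: h1:6  h2:2  h3:3  h4:1 → peak 6
Best is F@2, peak 6.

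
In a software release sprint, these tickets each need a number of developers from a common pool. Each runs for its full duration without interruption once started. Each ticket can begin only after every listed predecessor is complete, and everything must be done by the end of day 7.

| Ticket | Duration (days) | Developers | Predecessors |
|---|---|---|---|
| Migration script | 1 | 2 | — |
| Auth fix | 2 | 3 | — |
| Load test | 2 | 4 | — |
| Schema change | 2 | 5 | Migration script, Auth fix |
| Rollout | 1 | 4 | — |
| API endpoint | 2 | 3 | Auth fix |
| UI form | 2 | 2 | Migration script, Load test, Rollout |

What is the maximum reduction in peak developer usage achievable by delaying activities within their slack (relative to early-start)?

Early-start peak: d1:13  d2:7  d3:10  d4:10  d5:0  d6:0  d7:0 ⇒ 13.
Leveled (Migration script@1, Auth fix@1, Load test@2, Schema change@5, Rollout@4, API endpoint@3, UI form@5): d1:5  d2:7  d3:7  d4:7  d5:7  d6:7  d7:0 ⇒ 7.
Reduction 13 − 7 = 6.

6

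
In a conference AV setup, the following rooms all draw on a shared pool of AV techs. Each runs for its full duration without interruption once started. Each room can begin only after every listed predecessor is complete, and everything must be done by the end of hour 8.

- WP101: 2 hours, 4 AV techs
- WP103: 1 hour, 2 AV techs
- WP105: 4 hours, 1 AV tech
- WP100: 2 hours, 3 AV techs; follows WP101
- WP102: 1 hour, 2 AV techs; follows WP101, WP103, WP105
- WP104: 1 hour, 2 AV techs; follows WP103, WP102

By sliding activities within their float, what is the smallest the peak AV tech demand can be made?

4

Early-start (WP101@1, WP103@1, WP105@1, WP100@3, WP102@5, WP104@6) gives peak 7: h1:7  h2:5  h3:4  h4:4  h5:2  h6:2  h7:0  h8:0.
Shift WP103→3, WP105→3, WP100→4, WP102→7, WP104→8.
Schedule WP101@1, WP103@3, WP105@3, WP100@4, WP102@7, WP104@8: h1:4  h2:4  h3:3  h4:4  h5:4  h6:1  h7:2  h8:2 — peak 4.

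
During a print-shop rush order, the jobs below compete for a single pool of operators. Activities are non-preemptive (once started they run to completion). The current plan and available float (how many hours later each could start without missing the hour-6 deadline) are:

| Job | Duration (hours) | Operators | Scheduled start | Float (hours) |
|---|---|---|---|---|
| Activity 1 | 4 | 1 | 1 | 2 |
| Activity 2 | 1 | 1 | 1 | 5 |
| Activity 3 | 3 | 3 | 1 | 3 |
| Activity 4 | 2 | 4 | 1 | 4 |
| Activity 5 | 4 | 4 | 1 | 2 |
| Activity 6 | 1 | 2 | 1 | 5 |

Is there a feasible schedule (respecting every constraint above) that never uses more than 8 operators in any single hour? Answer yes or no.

yes

Schedule Activity 1@1, Activity 2@1, Activity 3@1, Activity 4@5, Activity 5@2, Activity 6@1: h1:7  h2:8  h3:8  h4:5  h5:8  h6:4 — peak 8 ≤ 8.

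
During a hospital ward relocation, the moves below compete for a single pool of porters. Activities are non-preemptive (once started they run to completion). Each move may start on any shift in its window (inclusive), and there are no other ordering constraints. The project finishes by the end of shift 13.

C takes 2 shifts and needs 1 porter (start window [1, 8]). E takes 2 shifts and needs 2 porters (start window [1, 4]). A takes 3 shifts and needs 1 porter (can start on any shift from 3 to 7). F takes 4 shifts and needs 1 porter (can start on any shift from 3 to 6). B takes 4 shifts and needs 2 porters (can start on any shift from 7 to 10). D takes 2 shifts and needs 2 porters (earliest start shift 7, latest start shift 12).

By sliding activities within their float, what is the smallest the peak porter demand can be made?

2

Early-start (C@1, E@1, A@3, F@3, B@7, D@7) gives peak 4: s1:3  s2:3  s3:2  s4:2  s5:2  s6:1  s7:4  s8:4  s9:2  s10:2  s11:0  s12:0  s13:0.
Shift C→3, A→5, B→8, D→12.
Schedule C@3, E@1, A@5, F@3, B@8, D@12: s1:2  s2:2  s3:2  s4:2  s5:2  s6:2  s7:1  s8:2  s9:2  s10:2  s11:2  s12:2  s13:2 — peak 2.
Total porter-shifts = 25 over 13 shifts ⇒ peak ≥ ⌈25/13⌉ = 2, so 2 is optimal.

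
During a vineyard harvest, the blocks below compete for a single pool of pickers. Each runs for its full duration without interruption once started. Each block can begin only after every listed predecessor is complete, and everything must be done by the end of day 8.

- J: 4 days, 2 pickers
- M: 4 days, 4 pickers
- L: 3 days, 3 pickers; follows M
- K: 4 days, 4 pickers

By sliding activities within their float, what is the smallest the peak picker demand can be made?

Early-start (J@1, M@1, L@5, K@1) gives peak 10: d1:10  d2:10  d3:10  d4:10  d5:3  d6:3  d7:3  d8:0.
Shift K→5.
Schedule J@1, M@1, L@5, K@5: d1:6  d2:6  d3:6  d4:6  d5:7  d6:7  d7:7  d8:4 — peak 7.
Total picker-days = 49 over 8 days ⇒ peak ≥ ⌈49/8⌉ = 7, so 7 is optimal.

7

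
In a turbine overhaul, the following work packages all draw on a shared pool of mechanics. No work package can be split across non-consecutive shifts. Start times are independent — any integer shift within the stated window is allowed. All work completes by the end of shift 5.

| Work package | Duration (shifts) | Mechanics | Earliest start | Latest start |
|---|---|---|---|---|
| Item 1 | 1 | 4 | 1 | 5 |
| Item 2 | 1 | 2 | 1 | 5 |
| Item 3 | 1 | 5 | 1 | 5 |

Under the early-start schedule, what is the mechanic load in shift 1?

At early start, shift 1 has: Item 1, Item 2, Item 3.
Demand: 4 + 2 + 5 = 11.

11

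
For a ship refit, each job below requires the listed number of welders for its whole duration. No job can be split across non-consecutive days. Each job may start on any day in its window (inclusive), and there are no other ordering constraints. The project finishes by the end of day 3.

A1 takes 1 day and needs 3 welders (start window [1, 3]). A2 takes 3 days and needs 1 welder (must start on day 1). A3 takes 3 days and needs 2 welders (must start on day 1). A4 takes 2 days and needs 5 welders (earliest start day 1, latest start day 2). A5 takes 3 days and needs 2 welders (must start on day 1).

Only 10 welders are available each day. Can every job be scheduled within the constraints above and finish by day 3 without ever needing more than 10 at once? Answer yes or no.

yes

Schedule A1@1, A2@1, A3@1, A4@2, A5@1: d1:8  d2:10  d3:10 — peak 10 ≤ 10.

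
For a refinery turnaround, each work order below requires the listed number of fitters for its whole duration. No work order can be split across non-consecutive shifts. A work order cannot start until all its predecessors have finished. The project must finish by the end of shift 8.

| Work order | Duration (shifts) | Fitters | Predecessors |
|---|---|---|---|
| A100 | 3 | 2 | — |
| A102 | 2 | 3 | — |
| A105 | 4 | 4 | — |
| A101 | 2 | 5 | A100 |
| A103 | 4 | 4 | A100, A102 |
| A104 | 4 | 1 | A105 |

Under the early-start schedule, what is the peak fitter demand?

13

Early-start schedule: A100@1, A102@1, A105@1, A101@4, A103@4, A104@5.
Load per shift: shift 1: 9, shift 2: 9, shift 3: 6, shift 4: 13, shift 5: 10, shift 6: 5, shift 7: 5, shift 8: 1.
Peak is 13.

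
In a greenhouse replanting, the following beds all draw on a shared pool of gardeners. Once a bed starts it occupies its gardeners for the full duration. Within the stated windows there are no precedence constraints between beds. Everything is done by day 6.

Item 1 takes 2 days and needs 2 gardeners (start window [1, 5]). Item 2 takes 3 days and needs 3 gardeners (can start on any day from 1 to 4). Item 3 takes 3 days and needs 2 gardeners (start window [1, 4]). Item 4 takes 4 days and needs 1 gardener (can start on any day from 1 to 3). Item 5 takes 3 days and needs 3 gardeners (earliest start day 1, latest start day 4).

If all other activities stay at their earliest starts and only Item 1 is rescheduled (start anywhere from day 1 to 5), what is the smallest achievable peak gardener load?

9

Item 1@1: d1:11  d2:11  d3:9  d4:1  d5:0  d6:0 → peak 11
Item 1@2: d1:9  d2:11  d3:11  d4:1  d5:0  d6:0 → peak 11
Item 1@3: d1:9  d2:9  d3:11  d4:3  d5:0  d6:0 → peak 11
Item 1@4: d1:9  d2:9  d3:9  d4:3  d5:2  d6:0 → peak 9
Item 1@5: d1:9  d2:9  d3:9  d4:1  d5:2  d6:2 → peak 9
Best is Item 1@4, peak 9.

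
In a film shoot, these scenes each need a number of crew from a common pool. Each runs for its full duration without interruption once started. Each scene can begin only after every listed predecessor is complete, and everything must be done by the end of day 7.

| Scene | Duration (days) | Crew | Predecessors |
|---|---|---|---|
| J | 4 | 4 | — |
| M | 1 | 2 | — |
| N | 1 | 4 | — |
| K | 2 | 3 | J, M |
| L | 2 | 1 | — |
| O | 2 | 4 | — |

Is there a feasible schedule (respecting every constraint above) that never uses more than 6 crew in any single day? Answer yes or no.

The minimum achievable peak is 7; 6 < 7, so no feasible schedule stays within the cap.

no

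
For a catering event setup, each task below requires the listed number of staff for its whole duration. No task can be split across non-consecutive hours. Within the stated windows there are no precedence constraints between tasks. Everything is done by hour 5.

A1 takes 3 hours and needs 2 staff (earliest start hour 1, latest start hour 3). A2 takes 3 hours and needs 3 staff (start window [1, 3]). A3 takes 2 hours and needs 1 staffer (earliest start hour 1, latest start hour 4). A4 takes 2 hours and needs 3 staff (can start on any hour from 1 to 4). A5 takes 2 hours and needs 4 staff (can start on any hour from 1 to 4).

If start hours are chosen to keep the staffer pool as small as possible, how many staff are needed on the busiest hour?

7

Early-start (A1@1, A2@1, A3@1, A4@1, A5@1) gives peak 13: h1:13  h2:13  h3:5  h4:0  h5:0.
Shift A4→4, A5→4.
Schedule A1@1, A2@1, A3@1, A4@4, A5@4: h1:6  h2:6  h3:5  h4:7  h5:7 — peak 7.
Total staffer-hours = 31 over 5 hours ⇒ peak ≥ ⌈31/5⌉ = 7, so 7 is optimal.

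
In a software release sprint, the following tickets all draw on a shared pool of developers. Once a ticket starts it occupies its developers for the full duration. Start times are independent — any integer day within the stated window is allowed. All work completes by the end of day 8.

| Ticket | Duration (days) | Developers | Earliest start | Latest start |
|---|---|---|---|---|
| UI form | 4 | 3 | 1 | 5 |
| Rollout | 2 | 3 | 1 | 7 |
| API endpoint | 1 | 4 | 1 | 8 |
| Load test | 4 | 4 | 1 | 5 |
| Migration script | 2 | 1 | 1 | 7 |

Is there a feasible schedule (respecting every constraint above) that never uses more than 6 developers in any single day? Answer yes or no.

The minimum achievable peak is 7; 6 < 7, so no feasible schedule stays within the cap.

no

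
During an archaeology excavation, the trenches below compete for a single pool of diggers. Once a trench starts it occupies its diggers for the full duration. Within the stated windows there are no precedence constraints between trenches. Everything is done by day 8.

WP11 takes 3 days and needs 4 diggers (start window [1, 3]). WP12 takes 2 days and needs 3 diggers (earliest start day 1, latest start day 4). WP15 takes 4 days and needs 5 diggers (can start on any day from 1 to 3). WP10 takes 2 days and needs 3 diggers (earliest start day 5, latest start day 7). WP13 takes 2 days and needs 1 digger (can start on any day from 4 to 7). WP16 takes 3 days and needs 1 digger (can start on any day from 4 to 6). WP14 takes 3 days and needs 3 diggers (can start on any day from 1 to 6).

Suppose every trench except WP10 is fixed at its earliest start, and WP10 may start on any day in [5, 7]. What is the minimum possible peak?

WP10@5: d1:15  d2:15  d3:12  d4:7  d5:5  d6:4  d7:0  d8:0 → peak 15
WP10@6: d1:15  d2:15  d3:12  d4:7  d5:2  d6:4  d7:3  d8:0 → peak 15
WP10@7: d1:15  d2:15  d3:12  d4:7  d5:2  d6:1  d7:3  d8:3 → peak 15
Best is WP10@5, peak 15.

15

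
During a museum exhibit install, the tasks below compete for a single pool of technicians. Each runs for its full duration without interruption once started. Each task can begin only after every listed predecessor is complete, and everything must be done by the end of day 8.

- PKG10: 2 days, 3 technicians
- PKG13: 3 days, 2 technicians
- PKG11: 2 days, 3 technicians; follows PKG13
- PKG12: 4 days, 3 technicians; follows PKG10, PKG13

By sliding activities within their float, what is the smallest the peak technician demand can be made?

Schedule PKG10@1, PKG13@1, PKG11@4, PKG12@4: d1:5  d2:5  d3:2  d4:6  d5:6  d6:3  d7:3  d8:0 — peak 6.

6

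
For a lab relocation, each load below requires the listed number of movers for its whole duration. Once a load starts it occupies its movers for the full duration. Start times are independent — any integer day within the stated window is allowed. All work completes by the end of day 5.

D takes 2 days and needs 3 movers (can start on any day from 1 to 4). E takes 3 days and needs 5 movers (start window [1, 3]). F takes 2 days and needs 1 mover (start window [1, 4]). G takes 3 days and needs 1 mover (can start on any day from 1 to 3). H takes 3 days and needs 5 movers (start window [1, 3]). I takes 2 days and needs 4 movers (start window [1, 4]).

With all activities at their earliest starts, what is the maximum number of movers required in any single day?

19

Early-start schedule: D@1, E@1, F@1, G@1, H@1, I@1.
Load per day: day 1: 19, day 2: 19, day 3: 11, day 4: 0, day 5: 0.
Peak is 19.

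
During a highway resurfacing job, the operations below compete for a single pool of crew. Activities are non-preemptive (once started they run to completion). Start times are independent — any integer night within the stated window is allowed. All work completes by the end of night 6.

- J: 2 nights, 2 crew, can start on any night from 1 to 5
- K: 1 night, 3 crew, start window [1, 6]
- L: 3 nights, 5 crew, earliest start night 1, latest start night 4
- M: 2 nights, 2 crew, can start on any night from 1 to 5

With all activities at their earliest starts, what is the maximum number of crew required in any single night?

Early-start schedule: J@1, K@1, L@1, M@1.
Load per night: night 1: 12, night 2: 9, night 3: 5, night 4: 0, night 5: 0, night 6: 0.
Peak is 12.

12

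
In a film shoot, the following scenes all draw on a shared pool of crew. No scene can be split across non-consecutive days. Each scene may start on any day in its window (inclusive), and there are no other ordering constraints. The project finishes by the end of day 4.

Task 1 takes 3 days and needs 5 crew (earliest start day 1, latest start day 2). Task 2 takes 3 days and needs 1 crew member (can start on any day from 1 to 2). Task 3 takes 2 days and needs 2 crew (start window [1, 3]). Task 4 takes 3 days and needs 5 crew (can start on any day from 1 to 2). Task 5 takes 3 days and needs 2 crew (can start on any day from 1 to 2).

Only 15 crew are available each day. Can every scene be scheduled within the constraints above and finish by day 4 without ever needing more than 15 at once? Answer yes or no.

Schedule Task 1@1, Task 2@1, Task 3@1, Task 4@1, Task 5@1: d1:15  d2:15  d3:13  d4:0 — peak 15 ≤ 15.

yes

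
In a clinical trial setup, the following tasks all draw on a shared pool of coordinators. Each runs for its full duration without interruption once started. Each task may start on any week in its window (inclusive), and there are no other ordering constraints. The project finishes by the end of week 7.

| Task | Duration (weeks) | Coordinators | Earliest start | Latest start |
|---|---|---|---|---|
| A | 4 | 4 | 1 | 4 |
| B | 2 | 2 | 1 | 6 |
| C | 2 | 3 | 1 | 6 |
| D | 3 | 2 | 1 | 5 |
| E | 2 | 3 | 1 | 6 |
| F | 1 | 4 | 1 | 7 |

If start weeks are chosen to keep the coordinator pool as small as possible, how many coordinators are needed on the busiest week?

6

Early-start (A@1, B@1, C@1, D@1, E@1, F@1) gives peak 18: w1:18  w2:14  w3:6  w4:4  w5:0  w6:0  w7:0.
Shift C→6, D→3, E→6, F→5.
Schedule A@1, B@1, C@6, D@3, E@6, F@5: w1:6  w2:6  w3:6  w4:6  w5:6  w6:6  w7:6 — peak 6.
Total coordinator-weeks = 42 over 7 weeks ⇒ peak ≥ ⌈42/7⌉ = 6, so 6 is optimal.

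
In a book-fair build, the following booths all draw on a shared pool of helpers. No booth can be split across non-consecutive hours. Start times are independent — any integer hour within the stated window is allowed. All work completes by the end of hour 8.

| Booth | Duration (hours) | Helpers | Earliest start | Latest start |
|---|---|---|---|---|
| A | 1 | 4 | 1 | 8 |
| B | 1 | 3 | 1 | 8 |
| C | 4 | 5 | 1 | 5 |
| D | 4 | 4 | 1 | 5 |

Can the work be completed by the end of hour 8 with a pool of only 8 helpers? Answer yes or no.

yes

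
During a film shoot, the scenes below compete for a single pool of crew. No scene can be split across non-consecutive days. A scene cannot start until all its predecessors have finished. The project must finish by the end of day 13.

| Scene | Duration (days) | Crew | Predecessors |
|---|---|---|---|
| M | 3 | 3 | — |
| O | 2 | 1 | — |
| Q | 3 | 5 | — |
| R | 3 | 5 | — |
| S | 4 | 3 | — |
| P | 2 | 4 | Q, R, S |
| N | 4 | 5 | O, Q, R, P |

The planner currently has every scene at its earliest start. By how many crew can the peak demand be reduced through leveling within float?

9

Early-start peak: d1:17  d2:17  d3:16  d4:3  d5:4  d6:4  d7:5  d8:5  d9:5  d10:5  d11:0  d12:0  d13:0 ⇒ 17.
Leveled (M@1, O@7, Q@1, R@4, S@4, P@8, N@10): d1:8  d2:8  d3:8  d4:8  d5:8  d6:8  d7:4  d8:5  d9:4  d10:5  d11:5  d12:5  d13:5 ⇒ 8.
Reduction 17 − 8 = 9.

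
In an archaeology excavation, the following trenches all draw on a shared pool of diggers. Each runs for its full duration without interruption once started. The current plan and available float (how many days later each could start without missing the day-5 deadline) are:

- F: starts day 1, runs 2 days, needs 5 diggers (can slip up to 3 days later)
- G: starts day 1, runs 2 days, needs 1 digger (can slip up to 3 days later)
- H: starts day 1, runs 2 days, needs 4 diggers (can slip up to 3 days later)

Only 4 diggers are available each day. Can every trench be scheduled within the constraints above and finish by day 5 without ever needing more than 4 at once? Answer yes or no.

no

The minimum achievable peak is 5; 4 < 5, so no feasible schedule stays within the cap.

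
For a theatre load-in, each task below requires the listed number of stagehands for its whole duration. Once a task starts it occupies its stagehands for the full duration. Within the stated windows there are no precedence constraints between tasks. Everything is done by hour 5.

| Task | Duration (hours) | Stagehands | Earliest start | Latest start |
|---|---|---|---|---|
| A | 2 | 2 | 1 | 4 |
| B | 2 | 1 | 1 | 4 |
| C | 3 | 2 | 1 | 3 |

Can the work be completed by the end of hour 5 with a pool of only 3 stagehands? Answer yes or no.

yes

Schedule A@1, B@1, C@3: h1:3  h2:3  h3:2  h4:2  h5:2 — peak 3 ≤ 3.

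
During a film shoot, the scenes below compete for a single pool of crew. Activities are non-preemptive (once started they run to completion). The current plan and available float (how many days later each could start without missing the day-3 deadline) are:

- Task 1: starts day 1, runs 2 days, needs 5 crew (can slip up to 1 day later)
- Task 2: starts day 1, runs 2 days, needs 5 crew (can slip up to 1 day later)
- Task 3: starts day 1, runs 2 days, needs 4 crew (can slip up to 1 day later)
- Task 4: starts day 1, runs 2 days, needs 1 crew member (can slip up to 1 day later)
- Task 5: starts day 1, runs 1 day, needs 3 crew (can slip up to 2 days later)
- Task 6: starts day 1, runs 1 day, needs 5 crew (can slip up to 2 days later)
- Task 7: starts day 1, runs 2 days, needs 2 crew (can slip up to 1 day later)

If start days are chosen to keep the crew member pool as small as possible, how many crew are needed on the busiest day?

17

Early-start (Task 1@1, Task 2@1, Task 3@1, Task 4@1, Task 5@1, Task 6@1, Task 7@1) gives peak 25: d1:25  d2:17  d3:0.
Shift Task 5→3, Task 6→3.
Schedule Task 1@1, Task 2@1, Task 3@1, Task 4@1, Task 5@3, Task 6@3, Task 7@1: d1:17  d2:17  d3:8 — peak 17.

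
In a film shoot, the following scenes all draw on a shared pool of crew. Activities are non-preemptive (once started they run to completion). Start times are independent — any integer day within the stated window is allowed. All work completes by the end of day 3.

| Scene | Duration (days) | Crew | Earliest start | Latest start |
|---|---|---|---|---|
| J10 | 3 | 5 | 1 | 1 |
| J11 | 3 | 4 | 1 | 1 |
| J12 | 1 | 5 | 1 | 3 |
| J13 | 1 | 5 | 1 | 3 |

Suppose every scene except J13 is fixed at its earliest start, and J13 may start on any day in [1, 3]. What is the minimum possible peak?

14

J13@1: d1:19  d2:9  d3:9 → peak 19
J13@2: d1:14  d2:14  d3:9 → peak 14
J13@3: d1:14  d2:9  d3:14 → peak 14
Best is J13@2, peak 14.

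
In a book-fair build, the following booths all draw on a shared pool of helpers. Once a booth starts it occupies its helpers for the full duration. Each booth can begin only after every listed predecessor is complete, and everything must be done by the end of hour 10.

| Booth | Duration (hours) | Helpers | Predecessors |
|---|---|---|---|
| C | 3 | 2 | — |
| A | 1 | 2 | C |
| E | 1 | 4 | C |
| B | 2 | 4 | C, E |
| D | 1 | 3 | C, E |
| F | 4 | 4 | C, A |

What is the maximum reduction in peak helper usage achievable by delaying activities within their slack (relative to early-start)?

4

Early-start peak: h1:2  h2:2  h3:2  h4:6  h5:11  h6:8  h7:4  h8:4  h9:0  h10:0 ⇒ 11.
Leveled (C@1, A@4, E@4, B@5, D@5, F@7): h1:2  h2:2  h3:2  h4:6  h5:7  h6:4  h7:4  h8:4  h9:4  h10:4 ⇒ 7.
Reduction 11 − 7 = 4.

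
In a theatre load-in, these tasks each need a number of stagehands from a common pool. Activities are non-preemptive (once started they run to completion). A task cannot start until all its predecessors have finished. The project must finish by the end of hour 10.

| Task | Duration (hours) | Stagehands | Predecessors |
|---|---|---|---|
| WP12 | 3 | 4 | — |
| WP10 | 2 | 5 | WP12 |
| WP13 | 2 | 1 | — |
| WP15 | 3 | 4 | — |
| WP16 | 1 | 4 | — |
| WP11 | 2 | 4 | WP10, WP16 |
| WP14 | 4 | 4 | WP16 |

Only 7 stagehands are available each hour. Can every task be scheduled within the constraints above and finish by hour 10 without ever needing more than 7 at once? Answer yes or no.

no

The minimum achievable peak is 8; 7 < 8, so no feasible schedule stays within the cap.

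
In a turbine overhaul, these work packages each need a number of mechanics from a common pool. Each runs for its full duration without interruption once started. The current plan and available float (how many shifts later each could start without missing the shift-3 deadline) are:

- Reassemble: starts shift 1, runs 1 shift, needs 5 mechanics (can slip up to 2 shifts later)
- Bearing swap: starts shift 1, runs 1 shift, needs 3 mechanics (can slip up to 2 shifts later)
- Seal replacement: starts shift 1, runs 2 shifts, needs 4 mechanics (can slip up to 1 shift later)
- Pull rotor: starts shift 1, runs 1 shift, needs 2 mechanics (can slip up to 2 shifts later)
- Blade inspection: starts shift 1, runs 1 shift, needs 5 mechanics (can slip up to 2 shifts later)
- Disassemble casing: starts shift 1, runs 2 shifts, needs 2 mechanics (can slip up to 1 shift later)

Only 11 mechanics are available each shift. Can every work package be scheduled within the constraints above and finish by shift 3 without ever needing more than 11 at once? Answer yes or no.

yes

Schedule Reassemble@1, Bearing swap@2, Seal replacement@1, Pull rotor@3, Blade inspection@3, Disassemble casing@2: s1:9  s2:9  s3:9 — peak 9 ≤ 11.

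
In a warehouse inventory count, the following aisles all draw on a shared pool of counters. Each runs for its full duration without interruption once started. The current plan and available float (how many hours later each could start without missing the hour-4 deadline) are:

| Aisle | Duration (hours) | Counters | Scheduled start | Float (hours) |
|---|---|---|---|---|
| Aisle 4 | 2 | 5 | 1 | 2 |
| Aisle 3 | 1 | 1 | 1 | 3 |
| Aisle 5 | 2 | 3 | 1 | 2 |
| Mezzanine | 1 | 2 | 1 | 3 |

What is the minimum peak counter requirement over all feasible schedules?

5

Early-start (Aisle 4@1, Aisle 3@1, Aisle 5@1, Mezzanine@1) gives peak 11: h1:11  h2:8  h3:0  h4:0.
Shift Aisle 3→3, Aisle 5→3, Mezzanine→4.
Schedule Aisle 4@1, Aisle 3@3, Aisle 5@3, Mezzanine@4: h1:5  h2:5  h3:4  h4:5 — peak 5.
Total counter-hours = 19 over 4 hours ⇒ peak ≥ ⌈19/4⌉ = 5, so 5 is optimal.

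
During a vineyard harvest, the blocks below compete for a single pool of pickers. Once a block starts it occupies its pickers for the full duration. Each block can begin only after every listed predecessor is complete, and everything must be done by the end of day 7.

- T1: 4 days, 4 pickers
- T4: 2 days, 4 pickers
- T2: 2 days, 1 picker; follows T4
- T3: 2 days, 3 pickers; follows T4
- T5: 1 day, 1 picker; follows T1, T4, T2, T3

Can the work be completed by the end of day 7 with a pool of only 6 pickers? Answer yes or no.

no

The minimum achievable peak is 7; 6 < 7, so no feasible schedule stays within the cap.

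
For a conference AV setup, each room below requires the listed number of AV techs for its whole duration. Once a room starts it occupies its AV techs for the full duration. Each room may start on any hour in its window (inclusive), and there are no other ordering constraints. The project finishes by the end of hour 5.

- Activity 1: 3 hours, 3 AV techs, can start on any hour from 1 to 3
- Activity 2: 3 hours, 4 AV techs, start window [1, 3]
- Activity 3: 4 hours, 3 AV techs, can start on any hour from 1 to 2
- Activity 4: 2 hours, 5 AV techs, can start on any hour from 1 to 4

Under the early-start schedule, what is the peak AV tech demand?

15

Early-start schedule: Activity 1@1, Activity 2@1, Activity 3@1, Activity 4@1.
Load per hour: hour 1: 15, hour 2: 15, hour 3: 10, hour 4: 3, hour 5: 0.
Peak is 15.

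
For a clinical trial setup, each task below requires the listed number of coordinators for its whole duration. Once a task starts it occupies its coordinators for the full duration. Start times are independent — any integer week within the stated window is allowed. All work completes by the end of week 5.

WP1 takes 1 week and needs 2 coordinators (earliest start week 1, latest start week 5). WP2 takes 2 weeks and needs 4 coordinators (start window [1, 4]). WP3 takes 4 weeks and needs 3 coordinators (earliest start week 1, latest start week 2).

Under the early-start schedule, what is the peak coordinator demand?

9

Early-start schedule: WP1@1, WP2@1, WP3@1.
Load per week: week 1: 9, week 2: 7, week 3: 3, week 4: 3, week 5: 0.
Peak is 9.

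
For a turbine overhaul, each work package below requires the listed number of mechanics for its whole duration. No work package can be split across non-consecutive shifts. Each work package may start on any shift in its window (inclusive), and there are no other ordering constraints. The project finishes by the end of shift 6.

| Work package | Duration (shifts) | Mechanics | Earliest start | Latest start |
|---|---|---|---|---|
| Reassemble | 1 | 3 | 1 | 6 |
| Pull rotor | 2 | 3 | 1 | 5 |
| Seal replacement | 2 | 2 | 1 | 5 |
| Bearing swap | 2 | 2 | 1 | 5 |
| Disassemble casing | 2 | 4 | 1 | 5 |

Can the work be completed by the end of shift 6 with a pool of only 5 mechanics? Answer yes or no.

Schedule Reassemble@1, Pull rotor@2, Seal replacement@1, Bearing swap@3, Disassemble casing@5: s1:5  s2:5  s3:5  s4:2  s5:4  s6:4 — peak 5 ≤ 5.

yes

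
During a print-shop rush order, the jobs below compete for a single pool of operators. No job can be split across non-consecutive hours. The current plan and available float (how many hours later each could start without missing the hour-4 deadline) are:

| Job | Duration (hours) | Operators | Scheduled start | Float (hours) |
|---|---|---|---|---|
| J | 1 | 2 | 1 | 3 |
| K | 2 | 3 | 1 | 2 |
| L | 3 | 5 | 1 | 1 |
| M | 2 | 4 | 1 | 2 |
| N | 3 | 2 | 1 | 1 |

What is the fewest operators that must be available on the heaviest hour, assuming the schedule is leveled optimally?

11

Early-start (J@1, K@1, L@1, M@1, N@1) gives peak 16: h1:16  h2:14  h3:7  h4:0.
Shift M→3, N→2.
Schedule J@1, K@1, L@1, M@3, N@2: h1:10  h2:10  h3:11  h4:6 — peak 11.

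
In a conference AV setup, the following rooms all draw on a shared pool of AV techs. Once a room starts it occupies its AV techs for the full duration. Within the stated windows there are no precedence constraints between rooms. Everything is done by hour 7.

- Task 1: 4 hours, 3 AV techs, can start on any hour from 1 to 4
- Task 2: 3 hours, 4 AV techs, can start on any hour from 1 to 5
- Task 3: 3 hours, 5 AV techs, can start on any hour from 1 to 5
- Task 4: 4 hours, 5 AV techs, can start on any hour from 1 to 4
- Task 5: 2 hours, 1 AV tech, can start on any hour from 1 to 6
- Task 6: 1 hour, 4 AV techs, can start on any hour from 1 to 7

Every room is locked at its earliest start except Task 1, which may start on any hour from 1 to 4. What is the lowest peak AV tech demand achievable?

19

Task 1@1: h1:22  h2:18  h3:17  h4:8  h5:0  h6:0  h7:0 → peak 22
Task 1@2: h1:19  h2:18  h3:17  h4:8  h5:3  h6:0  h7:0 → peak 19
Task 1@3: h1:19  h2:15  h3:17  h4:8  h5:3  h6:3  h7:0 → peak 19
Task 1@4: h1:19  h2:15  h3:14  h4:8  h5:3  h6:3  h7:3 → peak 19
Best is Task 1@2, peak 19.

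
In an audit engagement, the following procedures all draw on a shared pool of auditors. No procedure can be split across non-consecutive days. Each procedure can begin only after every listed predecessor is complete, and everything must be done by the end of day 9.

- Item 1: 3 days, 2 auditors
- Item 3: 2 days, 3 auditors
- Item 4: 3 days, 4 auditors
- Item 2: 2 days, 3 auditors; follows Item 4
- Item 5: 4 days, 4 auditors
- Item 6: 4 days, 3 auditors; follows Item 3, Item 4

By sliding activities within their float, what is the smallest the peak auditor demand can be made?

7

Early-start (Item 1@1, Item 3@1, Item 4@1, Item 2@4, Item 5@1, Item 6@4) gives peak 13: d1:13  d2:13  d3:10  d4:10  d5:6  d6:3  d7:3  d8:0  d9:0.
Shift Item 3→4, Item 5→6, Item 6→6.
Schedule Item 1@1, Item 3@4, Item 4@1, Item 2@4, Item 5@6, Item 6@6: d1:6  d2:6  d3:6  d4:6  d5:6  d6:7  d7:7  d8:7  d9:7 — peak 7.
Total auditor-days = 58 over 9 days ⇒ peak ≥ ⌈58/9⌉ = 7, so 7 is optimal.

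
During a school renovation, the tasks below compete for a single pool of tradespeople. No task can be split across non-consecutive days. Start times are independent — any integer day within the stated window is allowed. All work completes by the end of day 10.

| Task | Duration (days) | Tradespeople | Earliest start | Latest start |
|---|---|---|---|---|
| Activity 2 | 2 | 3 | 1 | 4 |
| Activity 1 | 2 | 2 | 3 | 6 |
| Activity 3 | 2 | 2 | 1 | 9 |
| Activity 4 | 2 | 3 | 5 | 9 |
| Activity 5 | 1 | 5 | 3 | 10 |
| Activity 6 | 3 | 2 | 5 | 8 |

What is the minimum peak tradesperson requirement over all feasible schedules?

Early-start (Activity 2@1, Activity 1@3, Activity 3@1, Activity 4@5, Activity 5@3, Activity 6@5) gives peak 7: d1:5  d2:5  d3:7  d4:2  d5:5  d6:5  d7:2  d8:0  d9:0  d10:0.
Shift Activity 5→7, Activity 6→8.
Schedule Activity 2@1, Activity 1@3, Activity 3@1, Activity 4@5, Activity 5@7, Activity 6@8: d1:5  d2:5  d3:2  d4:2  d5:3  d6:3  d7:5  d8:2  d9:2  d10:2 — peak 5.

5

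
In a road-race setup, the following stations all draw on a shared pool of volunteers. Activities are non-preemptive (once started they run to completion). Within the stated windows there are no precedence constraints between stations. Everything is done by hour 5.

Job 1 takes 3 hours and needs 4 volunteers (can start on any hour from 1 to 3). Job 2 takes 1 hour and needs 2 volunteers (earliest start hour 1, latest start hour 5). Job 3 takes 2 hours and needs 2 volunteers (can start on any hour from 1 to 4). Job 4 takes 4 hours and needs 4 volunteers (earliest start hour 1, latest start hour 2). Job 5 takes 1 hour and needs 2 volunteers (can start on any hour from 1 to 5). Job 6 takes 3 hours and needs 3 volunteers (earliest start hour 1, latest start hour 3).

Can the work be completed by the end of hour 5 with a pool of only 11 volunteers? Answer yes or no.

yes

Schedule Job 1@1, Job 2@1, Job 3@1, Job 4@2, Job 5@1, Job 6@3: h1:10  h2:10  h3:11  h4:7  h5:7 — peak 11 ≤ 11.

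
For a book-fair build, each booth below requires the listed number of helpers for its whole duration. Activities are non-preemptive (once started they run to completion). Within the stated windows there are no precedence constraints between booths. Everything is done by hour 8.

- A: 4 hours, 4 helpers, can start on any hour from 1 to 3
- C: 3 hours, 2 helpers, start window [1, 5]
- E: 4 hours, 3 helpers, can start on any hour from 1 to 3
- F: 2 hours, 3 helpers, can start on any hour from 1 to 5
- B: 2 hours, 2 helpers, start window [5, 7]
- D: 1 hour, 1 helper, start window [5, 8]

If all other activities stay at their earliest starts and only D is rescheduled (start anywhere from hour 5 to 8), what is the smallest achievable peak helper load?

12

D@5: h1:12  h2:12  h3:9  h4:7  h5:3  h6:2  h7:0  h8:0 → peak 12
D@6: h1:12  h2:12  h3:9  h4:7  h5:2  h6:3  h7:0  h8:0 → peak 12
D@7: h1:12  h2:12  h3:9  h4:7  h5:2  h6:2  h7:1  h8:0 → peak 12
D@8: h1:12  h2:12  h3:9  h4:7  h5:2  h6:2  h7:0  h8:1 → peak 12
Best is D@5, peak 12.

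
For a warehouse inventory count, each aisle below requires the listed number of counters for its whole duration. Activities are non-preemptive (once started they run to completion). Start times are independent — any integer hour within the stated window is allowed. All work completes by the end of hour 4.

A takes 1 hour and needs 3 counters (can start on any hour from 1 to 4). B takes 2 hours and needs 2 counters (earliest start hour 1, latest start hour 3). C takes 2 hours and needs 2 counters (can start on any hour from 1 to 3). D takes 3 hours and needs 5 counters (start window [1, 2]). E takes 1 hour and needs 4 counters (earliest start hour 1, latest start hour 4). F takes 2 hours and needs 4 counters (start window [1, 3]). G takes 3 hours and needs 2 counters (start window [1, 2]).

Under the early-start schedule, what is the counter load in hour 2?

At early start, hour 2 has: B, C, D, F, G.
Demand: 2 + 2 + 5 + 4 + 2 = 15.

15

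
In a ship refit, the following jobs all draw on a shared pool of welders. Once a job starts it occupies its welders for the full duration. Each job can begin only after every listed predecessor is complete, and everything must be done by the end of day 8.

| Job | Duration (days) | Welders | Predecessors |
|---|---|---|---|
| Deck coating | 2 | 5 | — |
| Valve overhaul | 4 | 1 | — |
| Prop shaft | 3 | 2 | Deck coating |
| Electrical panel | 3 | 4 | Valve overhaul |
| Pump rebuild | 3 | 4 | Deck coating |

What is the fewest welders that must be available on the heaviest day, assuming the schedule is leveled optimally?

6

Early-start (Deck coating@1, Valve overhaul@1, Prop shaft@3, Electrical panel@5, Pump rebuild@3) gives peak 10: d1:6  d2:6  d3:7  d4:7  d5:10  d6:4  d7:4  d8:0.
Shift Prop shaft→5, Electrical panel→6.
Schedule Deck coating@1, Valve overhaul@1, Prop shaft@5, Electrical panel@6, Pump rebuild@3: d1:6  d2:6  d3:5  d4:5  d5:6  d6:6  d7:6  d8:4 — peak 6.
Total welder-days = 44 over 8 days ⇒ peak ≥ ⌈44/8⌉ = 6, so 6 is optimal.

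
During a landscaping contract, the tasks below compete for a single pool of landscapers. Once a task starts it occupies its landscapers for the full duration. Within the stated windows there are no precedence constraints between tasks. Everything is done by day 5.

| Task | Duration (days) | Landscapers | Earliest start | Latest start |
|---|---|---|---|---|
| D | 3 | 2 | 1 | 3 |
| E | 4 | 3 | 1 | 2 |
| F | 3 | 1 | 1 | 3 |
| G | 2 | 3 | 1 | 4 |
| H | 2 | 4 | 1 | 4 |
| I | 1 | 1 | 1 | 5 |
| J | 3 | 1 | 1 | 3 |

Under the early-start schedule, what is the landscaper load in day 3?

7

At early start, day 3 has: D, E, F, J.
Demand: 2 + 3 + 1 + 1 = 7.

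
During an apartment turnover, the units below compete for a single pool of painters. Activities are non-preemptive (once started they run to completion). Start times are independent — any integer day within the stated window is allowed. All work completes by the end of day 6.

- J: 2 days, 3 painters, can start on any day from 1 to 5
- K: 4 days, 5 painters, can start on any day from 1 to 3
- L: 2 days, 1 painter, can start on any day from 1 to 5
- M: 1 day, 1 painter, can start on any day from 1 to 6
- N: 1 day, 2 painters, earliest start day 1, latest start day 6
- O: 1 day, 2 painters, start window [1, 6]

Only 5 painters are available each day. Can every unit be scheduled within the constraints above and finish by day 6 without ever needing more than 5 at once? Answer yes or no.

no

Total painter-days = 33; over 6 days the average is 33/6 > 5, so some day must exceed 5.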